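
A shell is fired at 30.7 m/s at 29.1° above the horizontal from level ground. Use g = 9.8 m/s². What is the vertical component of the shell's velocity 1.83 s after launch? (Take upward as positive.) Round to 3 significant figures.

Initial vertical component: v_y0 = 30.7 sin 29.1° = 14.93 m/s.
v_y(t) = v_y0 − g t = 14.93 − 9.8 × 1.83 = -3.00 m/s.

-3.00 m/s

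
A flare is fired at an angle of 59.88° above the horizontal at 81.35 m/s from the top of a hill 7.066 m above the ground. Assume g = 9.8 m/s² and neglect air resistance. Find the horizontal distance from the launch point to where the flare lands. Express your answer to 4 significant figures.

590.3 m

Components: v_x = 81.35 cos 59.88° = 40.822 m/s, v_y = 81.35 sin 59.88° = 70.366 m/s.
Vertical: 0 = 7.066 + 70.366 t − ½(9.8) t² ⇒ 4.900 t² − 70.366 t − 7.066 = 0.
t = [70.366 + √(4951.4 + 138.49)] / 9.800 = 14.460 s.
Horizontal: R = v_x · t = 40.822 × 14.460 = 590.3 m.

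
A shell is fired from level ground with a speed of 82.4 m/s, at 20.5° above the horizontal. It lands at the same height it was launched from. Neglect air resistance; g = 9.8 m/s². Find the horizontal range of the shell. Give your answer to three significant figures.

455 m

Components: v_x = 82.4 cos 20.5° = 77.18 m/s, v_y = 82.4 sin 20.5° = 28.86 m/s.
Time of flight (same landing height): t = 2 v_y / g = 2 × 28.86 / 9.8 = 5.890 s.
Range: R = v_x · t = 77.18 × 5.890 = 455 m.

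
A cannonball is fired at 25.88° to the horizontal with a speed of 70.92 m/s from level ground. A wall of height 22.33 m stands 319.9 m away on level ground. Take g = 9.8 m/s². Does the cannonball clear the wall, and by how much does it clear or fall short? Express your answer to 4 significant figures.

Yes — it clears the wall by 9.704 m.

v_x = 70.92 cos 25.88° = 63.807 m/s; v_y0 = 70.92 sin 25.88° = 30.956 m/s.
Time to reach the wall: t = 319.9 / 63.807 = 5.0136 s.
Height at that point: y = 30.956×5.0136 − 4.900×5.0136² = 32.034 m.
That is 32.034 − 22.33 = 9.704 m above the top of the wall, so the cannonball clears it.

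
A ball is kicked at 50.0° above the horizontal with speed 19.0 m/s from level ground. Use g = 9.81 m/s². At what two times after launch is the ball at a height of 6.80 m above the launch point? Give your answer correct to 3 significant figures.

v_y0 = 19.0 sin 50.0° = 14.55 m/s.
Set y = v_y0 t − ½ g t² = 6.80: 4.905 t² − 14.55 t + 6.80 = 0.
t = [14.55 ± √(211.7 − 133.4)] / 9.81 = (14.55 ± 8.849) / 9.81, giving t = 0.581 s or t = 2.39 s.
So the ball is at 6.80 m at t = 0.581 s (rising) and t = 2.39 s (falling).

0.581 s and 2.39 s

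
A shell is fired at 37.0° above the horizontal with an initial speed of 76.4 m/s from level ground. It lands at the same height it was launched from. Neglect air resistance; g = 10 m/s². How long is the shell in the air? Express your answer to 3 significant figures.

Vertical component: v_y = 76.4 sin 37.0° = 45.98 m/s.
For a projectile landing at launch height, time of flight is t = 2 v_y / g = 2 × 45.98 / 10 = 9.20 s.

9.20 s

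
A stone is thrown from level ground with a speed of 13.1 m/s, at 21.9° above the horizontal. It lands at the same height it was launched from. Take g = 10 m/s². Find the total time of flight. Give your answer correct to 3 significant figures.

Vertical component: v_y = 13.1 sin 21.9° = 4.886 m/s.
For a projectile landing at launch height, time of flight is t = 2 v_y / g = 2 × 4.886 / 10 = 0.977 s.

0.977 s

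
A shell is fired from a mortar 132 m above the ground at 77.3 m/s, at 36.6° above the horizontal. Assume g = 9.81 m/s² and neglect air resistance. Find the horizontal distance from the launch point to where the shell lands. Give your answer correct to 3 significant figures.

Components: v_x = 77.3 cos 36.6° = 62.06 m/s, v_y = 77.3 sin 36.6° = 46.09 m/s.
Vertical: 0 = 132 + 46.09 t − ½(9.81) t² ⇒ 4.905 t² − 46.09 t − 132 = 0.
t = [46.09 + √(2124 + 2590)] / 9.810 = 11.70 s.
Horizontal: R = v_x · t = 62.06 × 11.70 = 726 m.

726 m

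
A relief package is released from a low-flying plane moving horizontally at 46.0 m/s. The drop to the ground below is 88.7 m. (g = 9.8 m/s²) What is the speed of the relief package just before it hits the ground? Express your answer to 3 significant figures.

62.1 m/s

Fall time: t = √(2 × 88.7 / 9.8) = 4.255 s.
At impact: v_x = 46.0 m/s (unchanged), v_y = g t = 9.8 × 4.255 = 41.70 m/s.
Speed = √(v_x² + v_y²) = √(2116 + 1739) = 62.1 m/s.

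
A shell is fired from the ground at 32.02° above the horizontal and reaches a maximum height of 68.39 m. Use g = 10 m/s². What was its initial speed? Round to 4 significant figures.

69.75 m/s

At maximum height v_y = 0, so (v₀ sin θ)² = 2 g H.
v₀ sin 32.02° = √(2 × 10 × 68.39) = 36.984 m/s.
v₀ = 36.984 / sin 32.02° = 36.984 / 0.5302 = 69.75 m/s.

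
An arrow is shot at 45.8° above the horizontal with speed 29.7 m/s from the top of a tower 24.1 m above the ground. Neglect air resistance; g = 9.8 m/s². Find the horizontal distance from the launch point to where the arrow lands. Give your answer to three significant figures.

Components: v_x = 29.7 cos 45.8° = 20.71 m/s, v_y = 29.7 sin 45.8° = 21.29 m/s.
Vertical: 0 = 24.1 + 21.29 t − ½(9.8) t² ⇒ 4.900 t² − 21.29 t − 24.1 = 0.
t = [21.29 + √(453.3 + 472.4)] / 9.800 = 5.277 s.
Horizontal: R = v_x · t = 20.71 × 5.277 = 109 m.

109 m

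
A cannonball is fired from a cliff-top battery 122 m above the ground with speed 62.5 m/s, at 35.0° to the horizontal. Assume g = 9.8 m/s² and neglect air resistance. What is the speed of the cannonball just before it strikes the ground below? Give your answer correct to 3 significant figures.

v_x = 62.5 cos 35.0° = 51.20 m/s is unchanged throughout.
For the vertical component, v_y² = v_y0² + 2 g h = (35.85)² + 2×9.8×122 = 3676, so |v_y| = 60.63 m/s.
Impact speed = √(v_x² + v_y²) = √(2621 + 3676) = 79.4 m/s.

79.4 m/s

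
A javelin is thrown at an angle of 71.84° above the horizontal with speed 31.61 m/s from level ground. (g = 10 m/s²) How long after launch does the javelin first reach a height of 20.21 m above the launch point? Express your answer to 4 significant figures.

0.7721 s

v_y0 = 31.61 sin 71.84° = 30.036 m/s.
Set y = v_y0 t − ½ g t² = 20.21: 5.000 t² − 30.036 t + 20.21 = 0.
t = [30.036 ± √(902.16 − 404.20)] / 10 = (30.036 ± 22.315) / 10, giving t = 0.7721 s or t = 5.235 s.
The javelin is on the way up at the first time, so t = 0.7721 s.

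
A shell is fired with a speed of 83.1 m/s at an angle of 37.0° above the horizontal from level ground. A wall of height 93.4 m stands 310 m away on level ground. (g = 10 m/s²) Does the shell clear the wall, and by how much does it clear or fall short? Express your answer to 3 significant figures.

v_x = 83.1 cos 37.0° = 66.37 m/s; v_y0 = 83.1 sin 37.0° = 50.01 m/s.
Time to reach the wall: t = 310 / 66.37 = 4.671 s.
Height at that point: y = 50.01×4.671 − 5.000×4.671² = 124.5 m.
That is 124.5 − 93.4 = 31.1 m above the top of the wall, so the shell clears it.

Yes — it clears the wall by 31.1 m.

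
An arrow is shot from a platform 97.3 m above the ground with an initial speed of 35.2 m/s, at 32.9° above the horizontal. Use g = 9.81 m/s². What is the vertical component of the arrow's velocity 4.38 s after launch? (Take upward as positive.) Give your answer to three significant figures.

Initial vertical component: v_y0 = 35.2 sin 32.9° = 19.12 m/s.
v_y(t) = v_y0 − g t = 19.12 − 9.81 × 4.38 = -23.8 m/s.

-23.8 m/s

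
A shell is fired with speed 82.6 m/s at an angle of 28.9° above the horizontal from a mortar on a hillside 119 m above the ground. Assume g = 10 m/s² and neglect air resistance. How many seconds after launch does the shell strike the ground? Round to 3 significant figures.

Vertical component: v_y = 82.6 sin 28.9° = 39.92 m/s.
Taking up as positive with launch at y = 119 m, landing at y = 0: 0 = 119 + 39.92 t − ½(10) t².
Solving 5.000 t² − 39.92 t − 119 = 0 gives t = [39.92 + √(39.92² + 4·5.000·119)] / 10.00 = 10.3 s.

10.3 s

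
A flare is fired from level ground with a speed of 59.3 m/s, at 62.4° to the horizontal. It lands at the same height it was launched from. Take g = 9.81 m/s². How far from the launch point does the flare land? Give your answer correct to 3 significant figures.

Components: v_x = 59.3 cos 62.4° = 27.47 m/s, v_y = 59.3 sin 62.4° = 52.55 m/s.
Time of flight (same landing height): t = 2 v_y / g = 2 × 52.55 / 9.81 = 10.71 s.
Range: R = v_x · t = 27.47 × 10.71 = 294 m.

294 m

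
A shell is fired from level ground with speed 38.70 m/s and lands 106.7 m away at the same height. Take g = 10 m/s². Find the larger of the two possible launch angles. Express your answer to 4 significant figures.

Level-ground range: R = v₀² sin(2θ)/g ⇒ sin 2θ = R g / v₀² = 106.7×10/38.70² = 0.7124.
2θ = arcsin(0.7124) = 45.431° or 180° − 45.431° = 134.569°.
So θ = 22.72° or θ = 67.28°.

67.28°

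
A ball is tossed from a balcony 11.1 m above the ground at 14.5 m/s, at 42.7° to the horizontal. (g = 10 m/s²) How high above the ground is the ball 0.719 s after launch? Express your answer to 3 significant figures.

v_y0 = 14.5 sin 42.7° = 9.833 m/s.
y(t) = 11.1 + v_y0 t − ½ g t² = 11.1 + 9.833×0.719 − ½×10×0.719² = 15.6 m.

15.6 m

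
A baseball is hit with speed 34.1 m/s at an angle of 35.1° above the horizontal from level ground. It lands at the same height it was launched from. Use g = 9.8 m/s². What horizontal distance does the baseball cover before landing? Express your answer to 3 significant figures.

112 m

Components: v_x = 34.1 cos 35.1° = 27.90 m/s, v_y = 34.1 sin 35.1° = 19.61 m/s.
Time of flight (same landing height): t = 2 v_y / g = 2 × 19.61 / 9.8 = 4.002 s.
Range: R = v_x · t = 27.90 × 4.002 = 112 m.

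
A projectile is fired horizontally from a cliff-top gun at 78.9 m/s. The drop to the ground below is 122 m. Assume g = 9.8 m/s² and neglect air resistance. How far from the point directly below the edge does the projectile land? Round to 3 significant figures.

Initial vertical velocity is zero, so the fall time comes from h = ½ g t²: t = √(2 × 122 / 9.8) = 4.990 s.
Horizontal motion is uniform at 78.9 m/s, so x = 78.9 × 4.990 = 394 m.

394 m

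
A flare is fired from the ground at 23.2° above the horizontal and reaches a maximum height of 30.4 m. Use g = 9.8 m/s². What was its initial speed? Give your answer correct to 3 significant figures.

At maximum height v_y = 0, so (v₀ sin θ)² = 2 g H.
v₀ sin 23.2° = √(2 × 9.8 × 30.4) = 24.41 m/s.
v₀ = 24.41 / sin 23.2° = 24.41 / 0.3939 = 62.0 m/s.

62.0 m/s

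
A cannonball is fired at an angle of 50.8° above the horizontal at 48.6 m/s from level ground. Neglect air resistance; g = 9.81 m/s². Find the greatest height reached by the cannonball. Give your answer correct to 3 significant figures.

72.3 m

Vertical component of launch velocity: v_y = 48.6 sin 50.8° = 37.66 m/s.
At the highest point the vertical velocity is zero, so v_y² = 2 g h_max.
h_max = (37.66)² / (2 × 9.81) = 1418 / 19.62 = 72.3 m.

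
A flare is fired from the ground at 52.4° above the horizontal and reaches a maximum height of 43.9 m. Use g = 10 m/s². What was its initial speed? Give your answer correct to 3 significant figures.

At maximum height v_y = 0, so (v₀ sin θ)² = 2 g H.
v₀ sin 52.4° = √(2 × 10 × 43.9) = 29.63 m/s.
v₀ = 29.63 / sin 52.4° = 29.63 / 0.7923 = 37.4 m/s.

37.4 m/s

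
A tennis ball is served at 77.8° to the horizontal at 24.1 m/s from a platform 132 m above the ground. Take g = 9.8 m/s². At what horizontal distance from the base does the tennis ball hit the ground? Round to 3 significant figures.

Components: v_x = 24.1 cos 77.8° = 5.093 m/s, v_y = 24.1 sin 77.8° = 23.56 m/s.
Vertical: 0 = 132 + 23.56 t − ½(9.8) t² ⇒ 4.900 t² − 23.56 t − 132 = 0.
t = [23.56 + √(555.1 + 2587)] / 9.800 = 8.124 s.
Horizontal: R = v_x · t = 5.093 × 8.124 = 41.4 m.

41.4 m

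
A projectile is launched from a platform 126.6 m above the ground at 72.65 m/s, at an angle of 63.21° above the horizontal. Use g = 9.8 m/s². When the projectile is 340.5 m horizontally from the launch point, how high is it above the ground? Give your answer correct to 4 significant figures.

v_x = 72.65 cos 63.21° = 32.745 m/s, v_y0 = 72.65 sin 63.21° = 64.852 m/s.
Time to reach x = 340.5 m: t = x / v_x = 340.5 / 32.745 = 10.399 s.
y = 126.6 + v_y0 t − ½ g t² = 126.6 + 64.852×10.399 − 4.900×10.399² = 271.1 m.

271.1 m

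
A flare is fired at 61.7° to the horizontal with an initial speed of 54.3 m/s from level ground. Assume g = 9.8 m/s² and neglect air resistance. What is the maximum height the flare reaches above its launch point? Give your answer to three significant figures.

117 m

Vertical component of launch velocity: v_y = 54.3 sin 61.7° = 47.81 m/s.
At the highest point the vertical velocity is zero, so v_y² = 2 g h_max.
h_max = (47.81)² / (2 × 9.8) = 2286 / 19.60 = 117 m.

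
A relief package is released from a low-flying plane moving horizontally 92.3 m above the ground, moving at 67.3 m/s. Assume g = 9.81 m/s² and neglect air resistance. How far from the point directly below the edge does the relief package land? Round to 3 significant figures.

292 m

Initial vertical velocity is zero, so the fall time comes from h = ½ g t²: t = √(2 × 92.3 / 9.81) = 4.338 s.
Horizontal motion is uniform at 67.3 m/s, so x = 67.3 × 4.338 = 292 m.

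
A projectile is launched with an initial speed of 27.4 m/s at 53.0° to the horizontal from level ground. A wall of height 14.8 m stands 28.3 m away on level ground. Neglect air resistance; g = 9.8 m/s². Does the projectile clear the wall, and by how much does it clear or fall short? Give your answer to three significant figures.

Yes — it clears the wall by 8.32 m.

v_x = 27.4 cos 53.0° = 16.49 m/s; v_y0 = 27.4 sin 53.0° = 21.88 m/s.
Time to reach the wall: t = 28.3 / 16.49 = 1.716 s.
Height at that point: y = 21.88×1.716 − 4.900×1.716² = 23.12 m.
That is 23.12 − 14.8 = 8.32 m above the top of the wall, so the projectile clears it.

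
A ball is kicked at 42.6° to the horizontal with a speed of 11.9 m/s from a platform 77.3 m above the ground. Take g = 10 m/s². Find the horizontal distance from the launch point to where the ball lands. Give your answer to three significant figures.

42.2 m

Components: v_x = 11.9 cos 42.6° = 8.760 m/s, v_y = 11.9 sin 42.6° = 8.055 m/s.
Vertical: 0 = 77.3 + 8.055 t − ½(10) t² ⇒ 5.000 t² − 8.055 t − 77.3 = 0.
t = [8.055 + √(64.88 + 1546)] / 10.00 = 4.819 s.
Horizontal: R = v_x · t = 8.760 × 4.819 = 42.2 m.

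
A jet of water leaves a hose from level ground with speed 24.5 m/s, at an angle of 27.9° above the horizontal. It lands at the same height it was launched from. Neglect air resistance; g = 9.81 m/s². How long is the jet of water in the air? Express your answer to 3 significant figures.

2.34 s

Vertical component: v_y = 24.5 sin 27.9° = 11.46 m/s.
For a projectile landing at launch height, time of flight is t = 2 v_y / g = 2 × 11.46 / 9.81 = 2.34 s.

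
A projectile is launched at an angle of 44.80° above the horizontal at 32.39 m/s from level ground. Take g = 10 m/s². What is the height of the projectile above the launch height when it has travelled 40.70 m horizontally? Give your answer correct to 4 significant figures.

v_x = 32.39 cos 44.80° = 22.983 m/s, v_y0 = 32.39 sin 44.80° = 22.823 m/s.
Time to reach x = 40.70 m: t = x / v_x = 40.70 / 22.983 = 1.7709 s.
y = v_y0 t − ½ g t² = 22.823×1.7709 − 5.000×1.7709² = 24.74 m.

24.74 m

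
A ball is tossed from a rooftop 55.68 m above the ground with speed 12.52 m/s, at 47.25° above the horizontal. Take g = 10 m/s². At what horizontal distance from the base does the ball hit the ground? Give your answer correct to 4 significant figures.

Components: v_x = 12.52 cos 47.25° = 8.4986 m/s, v_y = 12.52 sin 47.25° = 9.1937 m/s.
Vertical: 0 = 55.68 + 9.1937 t − ½(10) t² ⇒ 5.000 t² − 9.1937 t − 55.68 = 0.
t = [9.1937 + √(84.524 + 1113.6)] / 10.00 = 4.3808 s.
Horizontal: R = v_x · t = 8.4986 × 4.3808 = 37.23 m.

37.23 m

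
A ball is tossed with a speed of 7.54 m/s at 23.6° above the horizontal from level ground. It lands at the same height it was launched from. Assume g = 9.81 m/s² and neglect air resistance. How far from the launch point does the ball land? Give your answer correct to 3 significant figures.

For level ground, R = v₀² sin(2θ) / g.
sin(2 × 23.6°) = sin 47.20° = 0.7337.
R = (7.54)² × 0.7337 / 9.81 = 4.25 m.

4.25 m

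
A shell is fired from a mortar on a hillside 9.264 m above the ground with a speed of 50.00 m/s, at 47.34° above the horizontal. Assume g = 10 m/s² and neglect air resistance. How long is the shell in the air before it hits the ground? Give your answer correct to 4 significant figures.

7.598 s

Vertical component: v_y = 50.00 sin 47.34° = 36.769 m/s.
Taking up as positive with launch at y = 9.264 m, landing at y = 0: 0 = 9.264 + 36.769 t − ½(10) t².
Solving 5.000 t² − 36.769 t − 9.264 = 0 gives t = [36.769 + √(36.769² + 4·5.000·9.264)] / 10.00 = 7.598 s.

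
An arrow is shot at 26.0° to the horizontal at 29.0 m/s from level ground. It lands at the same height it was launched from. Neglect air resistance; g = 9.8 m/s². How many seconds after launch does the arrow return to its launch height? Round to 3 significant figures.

2.59 s

Vertical component: v_y = 29.0 sin 26.0° = 12.71 m/s.
For a projectile landing at launch height, time of flight is t = 2 v_y / g = 2 × 12.71 / 9.8 = 2.59 s.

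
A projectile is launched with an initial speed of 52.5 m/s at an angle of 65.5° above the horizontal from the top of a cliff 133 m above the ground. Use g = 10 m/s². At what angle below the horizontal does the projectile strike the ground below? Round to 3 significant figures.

v_x = 52.5 cos 65.5° = 21.77 m/s.
At impact |v_y| = √(v_y0² + 2 g h) = √(47.77² + 2×10×133) = 70.30 m/s.
Angle below horizontal = arctan(|v_y| / v_x) = arctan(70.30 / 21.77) = 72.8°.

72.8°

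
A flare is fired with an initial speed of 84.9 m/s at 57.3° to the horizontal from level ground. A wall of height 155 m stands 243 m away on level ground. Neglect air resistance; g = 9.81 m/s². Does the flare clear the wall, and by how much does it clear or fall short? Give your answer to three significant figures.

v_x = 84.9 cos 57.3° = 45.87 m/s; v_y0 = 84.9 sin 57.3° = 71.44 m/s.
Time to reach the wall: t = 243 / 45.87 = 5.298 s.
Height at that point: y = 71.44×5.298 − 4.905×5.298² = 240.8 m.
That is 240.8 − 155 = 85.8 m above the top of the wall, so the flare clears it.

Yes — it clears the wall by 85.8 m.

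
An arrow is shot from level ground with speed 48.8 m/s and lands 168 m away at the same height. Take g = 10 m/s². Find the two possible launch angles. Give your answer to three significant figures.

Level-ground range: R = v₀² sin(2θ)/g ⇒ sin 2θ = R g / v₀² = 168×10/48.8² = 0.7055.
2θ = arcsin(0.7055) = 44.87° or 180° − 44.87° = 135.13°.
So θ = 22.4° or θ = 67.6°.

22.4° and 67.6°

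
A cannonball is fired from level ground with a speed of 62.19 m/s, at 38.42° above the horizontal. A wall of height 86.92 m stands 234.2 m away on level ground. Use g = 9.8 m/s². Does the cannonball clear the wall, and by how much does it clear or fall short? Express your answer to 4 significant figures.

v_x = 62.19 cos 38.42° = 48.724 m/s; v_y0 = 62.19 sin 38.42° = 38.646 m/s.
Time to reach the wall: t = 234.2 / 48.724 = 4.8067 s.
Height at that point: y = 38.646×4.8067 − 4.900×4.8067² = 72.548 m.
That is 86.92 − 72.548 = 14.37 m below the top of the wall, so the cannonball does not clear it.

No — it falls 14.37 m short of clearing the wall.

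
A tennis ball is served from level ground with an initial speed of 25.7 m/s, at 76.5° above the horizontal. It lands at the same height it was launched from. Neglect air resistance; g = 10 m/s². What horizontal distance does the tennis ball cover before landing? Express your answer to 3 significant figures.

Components: v_x = 25.7 cos 76.5° = 6.000 m/s, v_y = 25.7 sin 76.5° = 24.99 m/s.
Time of flight (same landing height): t = 2 v_y / g = 2 × 24.99 / 10 = 4.998 s.
Range: R = v_x · t = 6.000 × 4.998 = 30.0 m.

30.0 m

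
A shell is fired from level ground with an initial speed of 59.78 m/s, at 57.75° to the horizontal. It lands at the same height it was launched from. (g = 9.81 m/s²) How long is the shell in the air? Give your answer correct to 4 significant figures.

Vertical component: v_y = 59.78 sin 57.75° = 50.558 m/s.
For a projectile landing at launch height, time of flight is t = 2 v_y / g = 2 × 50.558 / 9.81 = 10.31 s.

10.31 s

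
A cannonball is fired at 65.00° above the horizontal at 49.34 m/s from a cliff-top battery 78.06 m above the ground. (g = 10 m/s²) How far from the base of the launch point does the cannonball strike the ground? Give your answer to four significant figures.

217.7 m

Components: v_x = 49.34 cos 65.00° = 20.852 m/s, v_y = 49.34 sin 65.00° = 44.717 m/s.
Vertical: 0 = 78.06 + 44.717 t − ½(10) t² ⇒ 5.000 t² − 44.717 t − 78.06 = 0.
t = [44.717 + √(1999.6 + 1561.2)] / 10.00 = 10.439 s.
Horizontal: R = v_x · t = 20.852 × 10.439 = 217.7 m.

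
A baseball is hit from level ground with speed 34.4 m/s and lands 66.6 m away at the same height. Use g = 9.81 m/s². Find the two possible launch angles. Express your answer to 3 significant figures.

Level-ground range: R = v₀² sin(2θ)/g ⇒ sin 2θ = R g / v₀² = 66.6×9.81/34.4² = 0.5521.
2θ = arcsin(0.5521) = 33.51° or 180° − 33.51° = 146.49°.
So θ = 16.8° or θ = 73.2°.

16.8° and 73.2°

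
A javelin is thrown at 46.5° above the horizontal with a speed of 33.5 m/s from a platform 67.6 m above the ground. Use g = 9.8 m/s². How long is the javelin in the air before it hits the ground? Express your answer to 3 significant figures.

6.95 s

Vertical component: v_y = 33.5 sin 46.5° = 24.30 m/s.
Taking up as positive with launch at y = 67.6 m, landing at y = 0: 0 = 67.6 + 24.30 t − ½(9.8) t².
Solving 4.900 t² − 24.30 t − 67.6 = 0 gives t = [24.30 + √(24.30² + 4·4.900·67.6)] / 9.800 = 6.95 s.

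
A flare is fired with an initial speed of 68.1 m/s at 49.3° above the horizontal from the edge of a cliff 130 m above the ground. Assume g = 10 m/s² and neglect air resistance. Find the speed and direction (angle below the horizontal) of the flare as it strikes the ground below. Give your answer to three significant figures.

v_x = 68.1 cos 49.3° = 44.41 m/s (constant).
|v_y| at impact = √((51.63)² + 2×10×130) = 72.56 m/s.
Speed = √(44.41² + 72.56²) = 85.1 m/s; angle = arctan(72.56/44.41) = 58.5° below horizontal.

85.1 m/s at 58.5° below the horizontal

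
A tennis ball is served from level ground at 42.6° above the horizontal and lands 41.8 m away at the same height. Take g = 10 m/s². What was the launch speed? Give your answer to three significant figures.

On level ground, R = v₀² sin(2θ) / g, so v₀ = √(R g / sin 2θ).
sin(2 × 42.6°) = 0.9965.
v₀ = √(41.8 × 10 / 0.9965) = √419.5 = 20.5 m/s.

20.5 m/s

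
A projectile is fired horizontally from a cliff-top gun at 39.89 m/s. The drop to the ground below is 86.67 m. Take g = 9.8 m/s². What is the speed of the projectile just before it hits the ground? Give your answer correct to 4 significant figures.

57.36 m/s

Fall time: t = √(2 × 86.67 / 9.8) = 4.2057 s.
At impact: v_x = 39.89 m/s (unchanged), v_y = g t = 9.8 × 4.2057 = 41.216 m/s.
Speed = √(v_x² + v_y²) = √(1591.2 + 1698.8) = 57.36 m/s.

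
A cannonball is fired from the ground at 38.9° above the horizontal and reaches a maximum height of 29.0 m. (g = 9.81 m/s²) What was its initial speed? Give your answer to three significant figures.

38.0 m/s

At maximum height v_y = 0, so (v₀ sin θ)² = 2 g H.
v₀ sin 38.9° = √(2 × 9.81 × 29.0) = 23.85 m/s.
v₀ = 23.85 / sin 38.9° = 23.85 / 0.6280 = 38.0 m/s.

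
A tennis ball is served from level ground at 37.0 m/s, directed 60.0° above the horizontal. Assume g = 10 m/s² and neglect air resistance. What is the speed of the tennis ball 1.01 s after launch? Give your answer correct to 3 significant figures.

v_x = 37.0 cos 60.0° = 18.50 m/s (constant).
v_y(t) = 37.0 sin 60.0° − g t = 32.04 − 10 × 1.01 = 21.94 m/s.
Speed = √(v_x² + v_y²) = √(342.2 + 481.4) = 28.7 m/s.

28.7 m/s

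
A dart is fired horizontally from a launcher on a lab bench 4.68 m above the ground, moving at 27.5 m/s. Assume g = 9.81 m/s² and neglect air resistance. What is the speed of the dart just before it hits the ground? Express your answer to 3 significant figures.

Fall time: t = √(2 × 4.68 / 9.81) = 0.9768 s.
At impact: v_x = 27.5 m/s (unchanged), v_y = g t = 9.81 × 0.9768 = 9.582 m/s.
Speed = √(v_x² + v_y²) = √(756.2 + 91.81) = 29.1 m/s.

29.1 m/s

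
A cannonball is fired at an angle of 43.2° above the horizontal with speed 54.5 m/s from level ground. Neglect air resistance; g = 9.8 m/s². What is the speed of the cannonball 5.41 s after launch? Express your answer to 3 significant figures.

v_x = 54.5 cos 43.2° = 39.73 m/s (constant).
v_y(t) = 54.5 sin 43.2° − g t = 37.31 − 9.8 × 5.41 = -15.71 m/s.
Speed = √(v_x² + v_y²) = √(1578 + 246.8) = 42.7 m/s.

42.7 m/s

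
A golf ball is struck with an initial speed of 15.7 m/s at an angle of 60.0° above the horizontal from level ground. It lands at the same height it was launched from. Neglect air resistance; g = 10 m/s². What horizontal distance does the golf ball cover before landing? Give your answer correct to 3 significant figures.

For level ground, R = v₀² sin(2θ) / g.
sin(2 × 60.0°) = sin 120.0° = 0.8660.
R = (15.7)² × 0.8660 / 10 = 21.3 m.

21.3 m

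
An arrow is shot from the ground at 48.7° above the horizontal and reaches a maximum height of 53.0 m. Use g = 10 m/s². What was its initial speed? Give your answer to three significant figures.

43.3 m/s

At maximum height v_y = 0, so (v₀ sin θ)² = 2 g H.
v₀ sin 48.7° = √(2 × 10 × 53.0) = 32.56 m/s.
v₀ = 32.56 / sin 48.7° = 32.56 / 0.7513 = 43.3 m/s.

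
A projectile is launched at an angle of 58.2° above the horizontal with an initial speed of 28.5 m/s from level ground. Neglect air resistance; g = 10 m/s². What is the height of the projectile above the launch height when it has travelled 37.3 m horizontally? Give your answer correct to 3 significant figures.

v_x = 28.5 cos 58.2° = 15.02 m/s, v_y0 = 28.5 sin 58.2° = 24.22 m/s.
Time to reach x = 37.3 m: t = x / v_x = 37.3 / 15.02 = 2.483 s.
y = v_y0 t − ½ g t² = 24.22×2.483 − 5.000×2.483² = 29.3 m.

29.3 m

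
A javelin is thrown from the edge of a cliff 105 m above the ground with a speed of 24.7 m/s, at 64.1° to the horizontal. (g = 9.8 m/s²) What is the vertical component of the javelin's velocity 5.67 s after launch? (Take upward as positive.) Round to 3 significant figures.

-33.3 m/s

Initial vertical component: v_y0 = 24.7 sin 64.1° = 22.22 m/s.
v_y(t) = v_y0 − g t = 22.22 − 9.8 × 5.67 = -33.3 m/s.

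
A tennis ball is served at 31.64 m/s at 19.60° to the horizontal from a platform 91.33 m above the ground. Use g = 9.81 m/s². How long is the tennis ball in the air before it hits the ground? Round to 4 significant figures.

5.531 s

Vertical component: v_y = 31.64 sin 19.60° = 10.614 m/s.
Taking up as positive with launch at y = 91.33 m, landing at y = 0: 0 = 91.33 + 10.614 t − ½(9.81) t².
Solving 4.905 t² − 10.614 t − 91.33 = 0 gives t = [10.614 + √(10.614² + 4·4.905·91.33)] / 9.810 = 5.531 s.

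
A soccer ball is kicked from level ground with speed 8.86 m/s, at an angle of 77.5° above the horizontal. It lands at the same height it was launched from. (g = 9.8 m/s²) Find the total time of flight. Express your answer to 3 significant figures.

1.77 s

Vertical component: v_y = 8.86 sin 77.5° = 8.650 m/s.
For a projectile landing at launch height, time of flight is t = 2 v_y / g = 2 × 8.650 / 9.8 = 1.77 s.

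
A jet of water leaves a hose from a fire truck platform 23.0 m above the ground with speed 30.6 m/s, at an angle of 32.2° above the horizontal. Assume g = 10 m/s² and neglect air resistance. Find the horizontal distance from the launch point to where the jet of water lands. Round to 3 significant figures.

112 m

Components: v_x = 30.6 cos 32.2° = 25.89 m/s, v_y = 30.6 sin 32.2° = 16.31 m/s.
Vertical: 0 = 23.0 + 16.31 t − ½(10) t² ⇒ 5.000 t² − 16.31 t − 23.0 = 0.
t = [16.31 + √(266.0 + 460.0)] / 10.00 = 4.325 s.
Horizontal: R = v_x · t = 25.89 × 4.325 = 112 m.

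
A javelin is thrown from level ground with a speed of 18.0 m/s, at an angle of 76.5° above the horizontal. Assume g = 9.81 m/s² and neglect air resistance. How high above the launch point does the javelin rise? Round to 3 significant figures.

15.6 m

Vertical component of launch velocity: v_y = 18.0 sin 76.5° = 17.50 m/s.
At the highest point the vertical velocity is zero, so v_y² = 2 g h_max.
h_max = (17.50)² / (2 × 9.81) = 306.2 / 19.62 = 15.6 m.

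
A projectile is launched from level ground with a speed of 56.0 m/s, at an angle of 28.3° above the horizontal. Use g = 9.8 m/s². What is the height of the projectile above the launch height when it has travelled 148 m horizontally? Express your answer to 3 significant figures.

35.5 m

v_x = 56.0 cos 28.3° = 49.31 m/s, v_y0 = 56.0 sin 28.3° = 26.55 m/s.
Time to reach x = 148 m: t = x / v_x = 148 / 49.31 = 3.001 s.
y = v_y0 t − ½ g t² = 26.55×3.001 − 4.900×3.001² = 35.5 m.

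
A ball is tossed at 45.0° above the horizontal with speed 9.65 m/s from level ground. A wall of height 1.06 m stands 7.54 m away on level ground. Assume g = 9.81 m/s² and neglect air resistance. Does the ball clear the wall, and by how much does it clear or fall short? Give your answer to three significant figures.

Yes — it clears the wall by 0.491 m.

v_x = 9.65 cos 45.0° = 6.824 m/s; v_y0 = 9.65 sin 45.0° = 6.824 m/s.
Time to reach the wall: t = 7.54 / 6.824 = 1.105 s.
Height at that point: y = 6.824×1.105 − 4.905×1.105² = 1.551 m.
That is 1.551 − 1.06 = 0.491 m above the top of the wall, so the ball clears it.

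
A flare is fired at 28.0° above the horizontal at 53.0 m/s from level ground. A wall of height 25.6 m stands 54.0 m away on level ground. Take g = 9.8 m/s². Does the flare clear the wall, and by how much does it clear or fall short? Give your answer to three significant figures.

No — it falls 3.41 m short of clearing the wall.

v_x = 53.0 cos 28.0° = 46.80 m/s; v_y0 = 53.0 sin 28.0° = 24.88 m/s.
Time to reach the wall: t = 54.0 / 46.80 = 1.154 s.
Height at that point: y = 24.88×1.154 − 4.900×1.154² = 22.19 m.
That is 25.6 − 22.19 = 3.41 m below the top of the wall, so the flare does not clear it.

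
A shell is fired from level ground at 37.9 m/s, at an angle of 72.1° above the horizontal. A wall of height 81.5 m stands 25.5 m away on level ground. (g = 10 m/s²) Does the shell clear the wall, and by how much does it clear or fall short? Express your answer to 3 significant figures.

v_x = 37.9 cos 72.1° = 11.65 m/s; v_y0 = 37.9 sin 72.1° = 36.07 m/s.
Time to reach the wall: t = 25.5 / 11.65 = 2.189 s.
Height at that point: y = 36.07×2.189 − 5.000×2.189² = 55.00 m.
That is 81.5 − 55.00 = 26.5 m below the top of the wall, so the shell does not clear it.

No — it falls 26.5 m short of clearing the wall.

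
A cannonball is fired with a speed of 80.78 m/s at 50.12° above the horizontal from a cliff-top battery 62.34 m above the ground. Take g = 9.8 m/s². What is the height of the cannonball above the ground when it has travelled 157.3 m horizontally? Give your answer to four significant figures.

v_x = 80.78 cos 50.12° = 51.795 m/s, v_y0 = 80.78 sin 50.12° = 61.990 m/s.
Time to reach x = 157.3 m: t = x / v_x = 157.3 / 51.795 = 3.0370 s.
y = 62.34 + v_y0 t − ½ g t² = 62.34 + 61.990×3.0370 − 4.900×3.0370² = 205.4 m.

205.4 m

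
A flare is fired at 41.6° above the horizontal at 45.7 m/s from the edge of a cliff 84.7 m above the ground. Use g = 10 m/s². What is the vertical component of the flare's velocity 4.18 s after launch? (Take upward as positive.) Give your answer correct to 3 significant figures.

-11.5 m/s

Initial vertical component: v_y0 = 45.7 sin 41.6° = 30.34 m/s.
v_y(t) = v_y0 − g t = 30.34 − 10 × 4.18 = -11.5 m/s.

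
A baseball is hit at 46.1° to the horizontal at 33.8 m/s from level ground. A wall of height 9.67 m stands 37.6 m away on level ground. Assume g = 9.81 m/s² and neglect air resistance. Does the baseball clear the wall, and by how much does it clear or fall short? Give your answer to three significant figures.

v_x = 33.8 cos 46.1° = 23.44 m/s; v_y0 = 33.8 sin 46.1° = 24.35 m/s.
Time to reach the wall: t = 37.6 / 23.44 = 1.604 s.
Height at that point: y = 24.35×1.604 − 4.905×1.604² = 26.44 m.
That is 26.44 − 9.67 = 16.8 m above the top of the wall, so the baseball clears it.

Yes — it clears the wall by 16.8 m.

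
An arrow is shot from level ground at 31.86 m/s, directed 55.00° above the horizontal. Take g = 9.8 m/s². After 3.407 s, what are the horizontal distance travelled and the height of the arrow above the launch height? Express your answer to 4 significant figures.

x = 62.26 m, y = 32.04 m

v_x = 31.86 cos 55.00° = 18.274 m/s; v_y0 = 31.86 sin 55.00° = 26.098 m/s.
x = v_x t = 18.274 × 3.407 = 62.26 m.
y = v_y0 t − ½ g t² = 26.098×3.407 − 4.900×3.407² = 32.04 m.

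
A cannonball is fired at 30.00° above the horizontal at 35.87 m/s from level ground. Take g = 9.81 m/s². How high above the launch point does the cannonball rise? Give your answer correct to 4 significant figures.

16.39 m

Vertical component of launch velocity: v_y = 35.87 sin 30.00° = 17.935 m/s.
At the highest point the vertical velocity is zero, so v_y² = 2 g h_max.
h_max = (17.935)² / (2 × 9.81) = 321.66 / 19.62 = 16.39 m.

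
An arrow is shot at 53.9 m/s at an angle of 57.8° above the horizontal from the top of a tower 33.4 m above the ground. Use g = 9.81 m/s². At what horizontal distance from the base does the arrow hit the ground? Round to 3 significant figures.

287 m

Components: v_x = 53.9 cos 57.8° = 28.72 m/s, v_y = 53.9 sin 57.8° = 45.61 m/s.
Vertical: 0 = 33.4 + 45.61 t − ½(9.81) t² ⇒ 4.905 t² − 45.61 t − 33.4 = 0.
t = [45.61 + √(2080 + 655.3)] / 9.810 = 9.981 s.
Horizontal: R = v_x · t = 28.72 × 9.981 = 287 m.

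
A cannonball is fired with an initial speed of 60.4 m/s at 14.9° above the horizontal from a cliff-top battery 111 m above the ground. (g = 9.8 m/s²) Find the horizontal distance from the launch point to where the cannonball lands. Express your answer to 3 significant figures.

385 m

Components: v_x = 60.4 cos 14.9° = 58.37 m/s, v_y = 60.4 sin 14.9° = 15.53 m/s.
Vertical: 0 = 111 + 15.53 t − ½(9.8) t² ⇒ 4.900 t² − 15.53 t − 111 = 0.
t = [15.53 + √(241.2 + 2176)] / 9.800 = 6.602 s.
Horizontal: R = v_x · t = 58.37 × 6.602 = 385 m.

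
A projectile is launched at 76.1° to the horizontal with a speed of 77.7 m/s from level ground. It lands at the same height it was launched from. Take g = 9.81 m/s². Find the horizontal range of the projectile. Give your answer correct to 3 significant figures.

287 m

Components: v_x = 77.7 cos 76.1° = 18.67 m/s, v_y = 77.7 sin 76.1° = 75.42 m/s.
Time of flight (same landing height): t = 2 v_y / g = 2 × 75.42 / 9.81 = 15.38 s.
Range: R = v_x · t = 18.67 × 15.38 = 287 m.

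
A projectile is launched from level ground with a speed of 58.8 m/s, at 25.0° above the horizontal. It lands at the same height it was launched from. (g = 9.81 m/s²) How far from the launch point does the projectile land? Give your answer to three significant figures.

For level ground, R = v₀² sin(2θ) / g.
sin(2 × 25.0°) = sin 50.00° = 0.7660.
R = (58.8)² × 0.7660 / 9.81 = 270 m.

270 m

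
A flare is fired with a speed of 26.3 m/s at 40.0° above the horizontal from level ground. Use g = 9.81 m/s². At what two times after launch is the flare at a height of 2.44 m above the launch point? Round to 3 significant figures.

0.151 s and 3.30 s

v_y0 = 26.3 sin 40.0° = 16.91 m/s.
Set y = v_y0 t − ½ g t² = 2.44: 4.905 t² − 16.91 t + 2.44 = 0.
t = [16.91 ± √(285.9 − 47.87)] / 9.81 = (16.91 ± 15.43) / 9.81, giving t = 0.151 s or t = 3.30 s.
So the flare is at 2.44 m at t = 0.151 s (rising) and t = 3.30 s (falling).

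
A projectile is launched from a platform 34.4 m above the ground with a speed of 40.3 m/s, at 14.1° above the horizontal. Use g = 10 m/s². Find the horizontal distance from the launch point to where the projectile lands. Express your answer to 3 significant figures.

Components: v_x = 40.3 cos 14.1° = 39.09 m/s, v_y = 40.3 sin 14.1° = 9.818 m/s.
Vertical: 0 = 34.4 + 9.818 t − ½(10) t² ⇒ 5.000 t² − 9.818 t − 34.4 = 0.
t = [9.818 + √(96.39 + 688.0)] / 10.00 = 3.782 s.
Horizontal: R = v_x · t = 39.09 × 3.782 = 148 m.

148 m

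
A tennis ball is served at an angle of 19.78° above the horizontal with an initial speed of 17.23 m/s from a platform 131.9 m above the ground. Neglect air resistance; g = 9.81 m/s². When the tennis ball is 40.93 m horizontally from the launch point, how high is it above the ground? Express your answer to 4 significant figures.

115.4 m

v_x = 17.23 cos 19.78° = 16.213 m/s, v_y0 = 17.23 sin 19.78° = 5.8308 m/s.
Time to reach x = 40.93 m: t = x / v_x = 40.93 / 16.213 = 2.5245 s.
y = 131.9 + v_y0 t − ½ g t² = 131.9 + 5.8308×2.5245 − 4.905×2.5245² = 115.4 m.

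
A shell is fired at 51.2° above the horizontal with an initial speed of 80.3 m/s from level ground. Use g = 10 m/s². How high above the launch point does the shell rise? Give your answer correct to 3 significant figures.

196 m

Vertical component of launch velocity: v_y = 80.3 sin 51.2° = 62.58 m/s.
At the highest point the vertical velocity is zero, so v_y² = 2 g h_max.
h_max = (62.58)² / (2 × 10) = 3916 / 20.00 = 196 m.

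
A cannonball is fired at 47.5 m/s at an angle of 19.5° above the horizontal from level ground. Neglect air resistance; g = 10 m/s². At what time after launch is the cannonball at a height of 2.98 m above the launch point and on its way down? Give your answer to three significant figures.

v_y0 = 47.5 sin 19.5° = 15.86 m/s.
Set y = v_y0 t − ½ g t² = 2.98: 5.000 t² − 15.86 t + 2.98 = 0.
t = [15.86 ± √(251.5 − 59.60)] / 10 = (15.86 ± 13.85) / 10, giving t = 0.201 s or t = 2.97 s.
On the way down corresponds to the larger root: t = 2.97 s.

2.97 s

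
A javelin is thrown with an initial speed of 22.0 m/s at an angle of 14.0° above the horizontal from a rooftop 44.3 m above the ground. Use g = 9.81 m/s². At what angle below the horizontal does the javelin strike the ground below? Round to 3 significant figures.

v_x = 22.0 cos 14.0° = 21.35 m/s.
At impact |v_y| = √(v_y0² + 2 g h) = √(5.322² + 2×9.81×44.3) = 29.96 m/s.
Angle below horizontal = arctan(|v_y| / v_x) = arctan(29.96 / 21.35) = 54.5°.

54.5°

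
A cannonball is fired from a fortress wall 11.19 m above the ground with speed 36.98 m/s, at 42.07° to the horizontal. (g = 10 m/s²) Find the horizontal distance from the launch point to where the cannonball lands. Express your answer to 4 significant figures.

147.5 m

Components: v_x = 36.98 cos 42.07° = 27.451 m/s, v_y = 36.98 sin 42.07° = 24.778 m/s.
Vertical: 0 = 11.19 + 24.778 t − ½(10) t² ⇒ 5.000 t² − 24.778 t − 11.19 = 0.
t = [24.778 + √(613.95 + 223.80)] / 10.00 = 5.3722 s.
Horizontal: R = v_x · t = 27.451 × 5.3722 = 147.5 m.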